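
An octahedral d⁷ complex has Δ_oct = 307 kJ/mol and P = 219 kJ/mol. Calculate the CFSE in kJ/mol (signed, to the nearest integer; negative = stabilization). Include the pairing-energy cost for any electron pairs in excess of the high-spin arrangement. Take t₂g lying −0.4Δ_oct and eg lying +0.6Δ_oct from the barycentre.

-334

Here Δ_oct > P (307 > 219), so the low-spin state is favoured.
Filling d⁷ accordingly: t₂g⁶ eg¹.
Orbital CFSE = -1.8Δ_oct = -1.8 × 307 = -553 kJ/mol.
Excess pairs vs high-spin: 3 − 2 = 1; pairing cost = +219 kJ/mol.
Net CFSE = -553 + 219 = -334 kJ/mol.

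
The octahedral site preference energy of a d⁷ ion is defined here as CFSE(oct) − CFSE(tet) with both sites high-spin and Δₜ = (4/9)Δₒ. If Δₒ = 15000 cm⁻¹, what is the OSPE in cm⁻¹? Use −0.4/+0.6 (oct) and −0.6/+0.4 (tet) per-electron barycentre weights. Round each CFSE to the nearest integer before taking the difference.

-4000

Octahedral high-spin t2g^5 e_g^2: CFSE = -0.8 × 15000 = -12000 cm⁻¹.
Tetrahedral e^4 t2^3 gives -1.2Δₜ = -1.2 × (4/9) × 15000 = -8000 cm⁻¹.
OSPE = -12000 − (-8000) = -4000 cm⁻¹.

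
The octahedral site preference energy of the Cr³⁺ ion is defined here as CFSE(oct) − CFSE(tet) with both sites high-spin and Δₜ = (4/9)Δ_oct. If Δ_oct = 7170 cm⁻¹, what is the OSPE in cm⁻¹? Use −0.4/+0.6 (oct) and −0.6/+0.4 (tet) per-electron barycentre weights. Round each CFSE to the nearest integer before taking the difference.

-6055

Cr sits in group 6; removing 3 electrons leaves Cr³⁺ with 6 − 3 = 3 d electrons.
Octahedral high-spin t2g^3 e_g^0: CFSE = -1.2 × 7170 = -8604 cm⁻¹.
Tetrahedral e^2 t2^1 gives -0.8Δₜ = -0.8 × (4/9) × 7170 = -2549 cm⁻¹.
OSPE = -8604 − (-2549) = -6055 cm⁻¹.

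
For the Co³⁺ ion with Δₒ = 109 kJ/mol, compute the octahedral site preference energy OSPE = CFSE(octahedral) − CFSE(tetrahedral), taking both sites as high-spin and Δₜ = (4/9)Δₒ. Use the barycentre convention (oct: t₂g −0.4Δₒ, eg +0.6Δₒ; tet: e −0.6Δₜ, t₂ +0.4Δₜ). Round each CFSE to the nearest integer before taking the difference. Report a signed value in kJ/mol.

-15

Co sits in group 9; removing 3 electrons leaves Co³⁺ with 9 − 3 = 6 d electrons.
Octahedral high-spin t₂g⁴ eg²: CFSE = -0.4 × 109 = -44 kJ/mol.
Tetrahedral: e³ t₂³, CFSE = 3(−0.6) + 3(+0.4) = -0.6Δₜ = -0.6 × (4/9) × 109 = -29 kJ/mol.
OSPE = CFSE(oct) − CFSE(tet) = -44 − (-29) = -15 kJ/mol.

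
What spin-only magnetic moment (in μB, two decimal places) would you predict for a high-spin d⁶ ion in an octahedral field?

4.90 μB

Configuration: t2g^4 e_g^2 → 4 unpaired electrons.
μ(spin-only) = √[4(4+2)] = √24 ≈ 4.90 μB.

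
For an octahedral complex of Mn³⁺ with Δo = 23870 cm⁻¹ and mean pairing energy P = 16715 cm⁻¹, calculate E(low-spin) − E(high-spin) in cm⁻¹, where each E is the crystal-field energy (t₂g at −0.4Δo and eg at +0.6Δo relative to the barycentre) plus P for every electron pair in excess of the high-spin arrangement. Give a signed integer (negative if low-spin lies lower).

Group 7 minus oxidation state +3 gives a d⁴ configuration for Mn³⁺.
High-spin d⁴ fills as t₂g³ eg¹ with CFSE 3(−0.4) + 1(+0.6) = -0.6Δo = -14322 cm⁻¹.
Low-spin: t₂g⁴ eg⁰, orbital CFSE = -1.6Δo = -38192 cm⁻¹; plus 1 excess pair × P = +16715 cm⁻¹; total -21477 cm⁻¹.
E(LS) − E(HS) = -21477 − (-14322) = -7155 cm⁻¹.

-7155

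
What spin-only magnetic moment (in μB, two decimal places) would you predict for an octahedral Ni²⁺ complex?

2.83 μB

Ni²⁺: group 10, so d-count = 10 − 2 = 8.
Configuration: t₂g⁶ eg² → 2 unpaired electrons.
μ(spin-only) = √[2(2+2)] = √8 ≈ 2.83 μB.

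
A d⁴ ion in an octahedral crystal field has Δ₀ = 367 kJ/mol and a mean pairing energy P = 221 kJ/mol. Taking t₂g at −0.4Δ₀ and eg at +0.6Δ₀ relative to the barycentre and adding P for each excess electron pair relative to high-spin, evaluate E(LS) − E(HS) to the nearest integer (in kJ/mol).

-146

High-spin: t₂g³ eg¹, CFSE = -0.6Δ₀ = -220 kJ/mol.
For low-spin the configuration is t₂g⁴ eg⁰: orbital energy -1.6 × 367 = -587 kJ/mol, and 1 additional pair relative to high-spin adds 221 kJ/mol, giving -366 kJ/mol.
The difference is -366 − (-220) = -146 kJ/mol, so low-spin lies lower.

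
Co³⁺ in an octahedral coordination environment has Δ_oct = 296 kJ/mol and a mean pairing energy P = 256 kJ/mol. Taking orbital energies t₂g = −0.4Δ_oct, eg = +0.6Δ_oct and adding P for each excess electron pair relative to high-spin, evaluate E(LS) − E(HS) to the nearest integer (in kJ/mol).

-80

Group 9 minus oxidation state +3 gives a d⁶ configuration for Co³⁺.
High-spin d⁶ fills as t₂g⁴ eg² with CFSE 4(−0.4) + 2(+0.6) = -0.4Δ_oct = -118 kJ/mol.
For low-spin the configuration is t₂g⁶ eg⁰: orbital energy -2.4 × 296 = -710 kJ/mol, and 2 additional pairs relative to high-spin add 512 kJ/mol, giving -198 kJ/mol.
The difference is -198 − (-118) = -80 kJ/mol, so low-spin lies lower.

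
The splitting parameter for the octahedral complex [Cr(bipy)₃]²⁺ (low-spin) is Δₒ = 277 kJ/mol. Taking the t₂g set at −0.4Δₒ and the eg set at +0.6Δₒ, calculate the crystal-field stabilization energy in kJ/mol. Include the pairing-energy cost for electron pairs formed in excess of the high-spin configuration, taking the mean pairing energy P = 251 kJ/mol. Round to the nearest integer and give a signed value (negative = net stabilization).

bipy is neutral, so the +2 overall charge sits on Cr: oxidation state +2.
Group 6 minus oxidation state +2 gives a d⁴ configuration for Cr²⁺.
Electron filling gives t₂g⁴ eg⁰.
Orbital CFSE = 4(-0.4) + 0(0.6) = -1.6Δₒ = -1.6 × 277 = -443 kJ/mol.
High-spin d⁴ would be t₂g³ eg¹ with 0 pairs; low-spin has 1, so 1 excess pair costs +1P = +251 kJ/mol.
Combining: -443 + 251 = -192 kJ/mol.

-192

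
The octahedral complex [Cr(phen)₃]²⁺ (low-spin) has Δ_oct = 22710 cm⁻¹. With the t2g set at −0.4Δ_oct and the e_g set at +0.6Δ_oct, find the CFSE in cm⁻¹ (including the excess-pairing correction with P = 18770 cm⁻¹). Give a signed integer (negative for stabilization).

phen is neutral, so the +2 overall charge sits on Cr: oxidation state +2.
Cr²⁺: group 6, so d-count = 6 − 2 = 4.
Configuration: t2g^4 e_g^0.
Orbital CFSE = 4(-0.4) + 0(0.6) = -1.6Δ_oct = -1.6 × 22710 = -36336 cm⁻¹.
Pairing penalty: 1 pair vs 0 in the high-spin reference → 1 extra × P = 18770 cm⁻¹.
Combining: -36336 + 18770 = -17566 cm⁻¹.

-17566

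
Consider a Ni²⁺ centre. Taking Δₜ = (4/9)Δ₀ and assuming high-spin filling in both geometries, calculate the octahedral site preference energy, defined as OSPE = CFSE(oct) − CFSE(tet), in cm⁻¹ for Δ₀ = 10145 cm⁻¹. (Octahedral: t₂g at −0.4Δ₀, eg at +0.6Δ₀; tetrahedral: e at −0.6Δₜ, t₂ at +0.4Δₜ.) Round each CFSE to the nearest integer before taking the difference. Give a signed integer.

-8567

Ni is in group 10, so Ni²⁺ is d⁸ (10 − 2 = 8).
In an octahedral site d⁸ (HS) is t₂g⁶ eg², giving CFSE(oct) = -1.2Δ₀ = -12174 cm⁻¹.
Tetrahedral e⁴ t₂⁴ gives -0.8Δₜ = -0.8 × (4/9) × 10145 = -3607 cm⁻¹.
OSPE = CFSE(oct) − CFSE(tet) = -12174 − (-3607) = -8567 cm⁻¹.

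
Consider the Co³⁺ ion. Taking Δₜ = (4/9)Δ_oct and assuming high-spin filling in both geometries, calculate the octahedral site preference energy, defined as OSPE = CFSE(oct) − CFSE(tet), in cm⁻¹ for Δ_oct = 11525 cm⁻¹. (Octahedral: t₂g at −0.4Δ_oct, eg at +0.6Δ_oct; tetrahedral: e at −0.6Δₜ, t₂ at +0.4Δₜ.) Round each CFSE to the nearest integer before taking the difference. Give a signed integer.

-1537

Co sits in group 9; removing 3 electrons leaves Co³⁺ with 9 − 3 = 6 d electrons.
Octahedral (high-spin): t₂g⁴ eg², CFSE = 4(−0.4) + 2(+0.6) = -0.4Δ_oct = -0.4 × 11525 = -4610 cm⁻¹.
In a tetrahedral site the filling is e³ t₂³: CFSE(tet) = -0.6Δₜ = -0.6 × (4/9)(11525) = -3073 cm⁻¹.
Subtracting, OSPE = -4610 − (-3073) = -1537 cm⁻¹.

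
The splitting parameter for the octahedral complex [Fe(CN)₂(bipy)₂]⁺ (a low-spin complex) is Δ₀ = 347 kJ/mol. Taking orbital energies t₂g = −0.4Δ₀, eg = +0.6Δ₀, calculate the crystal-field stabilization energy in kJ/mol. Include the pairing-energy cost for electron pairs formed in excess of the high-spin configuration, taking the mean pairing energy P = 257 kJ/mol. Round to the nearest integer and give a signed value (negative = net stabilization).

-180

Ligand charges: 2×(-1) from CN⁻ and 2×(+0) from bipy sum to -2; with overall charge +1, Fe is +3.
Fe sits in group 8; removing 3 electrons leaves Fe³⁺ with 8 − 3 = 5 d electrons.
The d⁵ electrons fill as t₂g⁵ eg⁰.
CFSE(orbital) = 5×(-0.4Δ₀) + 0×(0.6Δ₀) = -2.0Δ₀; with Δ₀ = 347 kJ/mol that is -694 kJ/mol.
High-spin d⁵ would be t₂g³ eg² with 0 pairs; low-spin has 2, so 2 excess pairs cost +2P = +514 kJ/mol.
Net CFSE = -694 + 514 = -180 kJ/mol.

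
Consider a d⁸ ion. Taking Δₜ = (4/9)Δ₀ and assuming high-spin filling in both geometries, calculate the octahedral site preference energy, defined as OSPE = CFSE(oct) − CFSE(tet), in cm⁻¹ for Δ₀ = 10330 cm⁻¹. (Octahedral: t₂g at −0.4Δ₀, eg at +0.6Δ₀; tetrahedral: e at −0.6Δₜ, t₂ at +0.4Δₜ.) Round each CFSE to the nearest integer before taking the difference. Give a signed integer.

Octahedral high-spin t2g^6 e_g^2: CFSE = -1.2 × 10330 = -12396 cm⁻¹.
In a tetrahedral site the filling is e^4 t2^4: CFSE(tet) = -0.8Δₜ = -0.8 × (4/9)(10330) = -3673 cm⁻¹.
OSPE = -12396 − (-3673) = -8723 cm⁻¹.

-8723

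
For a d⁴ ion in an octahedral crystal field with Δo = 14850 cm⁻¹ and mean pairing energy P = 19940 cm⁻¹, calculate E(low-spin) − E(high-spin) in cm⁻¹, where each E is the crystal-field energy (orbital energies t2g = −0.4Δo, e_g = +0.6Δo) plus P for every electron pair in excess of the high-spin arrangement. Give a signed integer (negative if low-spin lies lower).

5090

High-spin d⁴ fills as t2g^3 e_g^1 with CFSE 3(−0.4) + 1(+0.6) = -0.6Δo = -8910 cm⁻¹.
Low-spin: t2g^4 e_g^0, orbital CFSE = -1.6Δo = -23760 cm⁻¹; plus 1 excess pair × P = +19940 cm⁻¹; total -3820 cm⁻¹.
E(LS) − E(HS) = -3820 − (-8910) = 5090 cm⁻¹.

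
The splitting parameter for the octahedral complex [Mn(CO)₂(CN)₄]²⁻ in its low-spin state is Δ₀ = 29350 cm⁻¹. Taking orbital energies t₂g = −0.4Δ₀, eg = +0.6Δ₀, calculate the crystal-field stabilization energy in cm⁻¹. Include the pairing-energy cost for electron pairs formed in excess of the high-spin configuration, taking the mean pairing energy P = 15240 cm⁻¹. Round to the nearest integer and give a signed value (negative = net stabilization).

-28220

Ligand charges: 2×(+0) from CO and 4×(-1) from CN⁻ sum to -4; with overall charge -2, Mn is +2.
Mn is in group 7, so Mn²⁺ is d⁵ (7 − 2 = 5).
Electron filling gives t₂g⁵ eg⁰.
The orbital stabilization is -2.0Δ₀ = -2.0 × 29350 = -58700 cm⁻¹.
Pairing penalty: 2 pairs vs 0 in the high-spin reference → 2 extra × P = 30480 cm⁻¹.
Overall CFSE = -58700 + 30480 = -28220 cm⁻¹.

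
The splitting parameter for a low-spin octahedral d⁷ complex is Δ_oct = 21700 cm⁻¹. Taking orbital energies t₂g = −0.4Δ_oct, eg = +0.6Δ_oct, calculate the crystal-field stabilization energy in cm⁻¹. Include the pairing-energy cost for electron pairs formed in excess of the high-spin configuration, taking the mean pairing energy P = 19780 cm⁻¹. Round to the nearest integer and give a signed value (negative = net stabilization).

The d⁷ electrons fill as t₂g⁶ eg¹.
CFSE(orbital) = 6×(-0.4Δ_oct) + 1×(0.6Δ_oct) = -1.8Δ_oct; with Δ_oct = 21700 cm⁻¹ that is -39060 cm⁻¹.
Relative to high-spin t₂g⁵ eg² (2 paired), the low-spin configuration has 1 additional pair, contributing +1 × 19780 = +19780 cm⁻¹.
Combining: -39060 + 19780 = -19280 cm⁻¹.

-19280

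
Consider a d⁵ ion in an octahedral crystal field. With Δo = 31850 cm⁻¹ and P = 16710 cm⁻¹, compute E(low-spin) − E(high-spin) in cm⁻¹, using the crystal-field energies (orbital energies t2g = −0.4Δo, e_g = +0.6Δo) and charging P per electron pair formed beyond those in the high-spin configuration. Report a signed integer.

-30280

High-spin d⁵ fills as t2g^3 e_g^2 with CFSE 3(−0.4) + 2(+0.6) = 0.0Δo = 0 cm⁻¹.
Low-spin: t2g^5 e_g^0, orbital CFSE = -2.0Δo = -63700 cm⁻¹; plus 2 excess pairs × P = +33420 cm⁻¹; total -30280 cm⁻¹.
Thus E(LS) − E(HS) = -30280 cm⁻¹.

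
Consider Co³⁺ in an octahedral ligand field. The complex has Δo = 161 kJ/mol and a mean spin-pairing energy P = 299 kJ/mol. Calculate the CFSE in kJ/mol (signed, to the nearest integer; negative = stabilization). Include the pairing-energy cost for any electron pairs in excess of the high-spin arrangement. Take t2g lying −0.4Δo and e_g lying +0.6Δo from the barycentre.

-64

Co sits in group 9; removing 3 electrons leaves Co³⁺ with 9 − 3 = 6 d electrons.
With Δo < P the complex is high-spin.
Configuration: t2g^4 e_g^2.
Orbital CFSE = -0.4Δo = -0.4 × 161 = -64 kJ/mol.
High-spin has no excess pairs, so no pairing correction applies.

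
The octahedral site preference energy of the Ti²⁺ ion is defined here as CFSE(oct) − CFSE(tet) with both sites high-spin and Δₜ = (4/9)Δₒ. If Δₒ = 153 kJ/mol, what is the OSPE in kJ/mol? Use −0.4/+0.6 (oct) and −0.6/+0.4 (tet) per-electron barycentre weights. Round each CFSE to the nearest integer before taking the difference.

-40

Ti²⁺: group 4, so d-count = 4 − 2 = 2.
Octahedral high-spin t2g^2 e_g^0: CFSE = -0.8 × 153 = -122 kJ/mol.
In a tetrahedral site the filling is e^2 t2^0: CFSE(tet) = -1.2Δₜ = -1.2 × (4/9)(153) = -82 kJ/mol.
OSPE = CFSE(oct) − CFSE(tet) = -122 − (-82) = -40 kJ/mol.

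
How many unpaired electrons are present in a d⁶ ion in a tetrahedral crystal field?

Tetrahedral fields are weak (Δₜ ≈ 4/9 Δₒ), so electrons fill high-spin.
Configuration: e³ t₂³, giving 4 unpaired electrons.

4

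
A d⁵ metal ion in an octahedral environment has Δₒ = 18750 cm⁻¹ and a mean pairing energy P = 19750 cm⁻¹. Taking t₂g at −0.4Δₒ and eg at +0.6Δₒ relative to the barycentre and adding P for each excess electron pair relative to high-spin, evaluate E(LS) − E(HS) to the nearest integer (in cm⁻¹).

High-spin d⁵ fills as t₂g³ eg² with CFSE 3(−0.4) + 2(+0.6) = 0.0Δₒ = 0 cm⁻¹.
Low-spin: t₂g⁵ eg⁰, orbital CFSE = -2.0Δₒ = -37500 cm⁻¹; plus 2 excess pairs × P = +39500 cm⁻¹; total 2000 cm⁻¹.
E(LS) − E(HS) = 2000 − (0) = 2000 cm⁻¹.

2000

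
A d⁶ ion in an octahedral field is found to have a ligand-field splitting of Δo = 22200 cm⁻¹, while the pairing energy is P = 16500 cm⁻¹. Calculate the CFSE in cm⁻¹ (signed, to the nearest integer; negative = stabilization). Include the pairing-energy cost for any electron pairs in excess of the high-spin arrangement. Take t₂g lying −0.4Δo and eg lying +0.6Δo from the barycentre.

-20280

Δo > P, so pairing is preferred: the ground state is low-spin.
That gives t₂g⁶ eg⁰.
Orbital CFSE = -2.4Δo = -2.4 × 22200 = -53280 cm⁻¹.
Excess pairs vs high-spin: 3 − 1 = 2; pairing cost = +33000 cm⁻¹.
Net CFSE = -53280 + 33000 = -20280 cm⁻¹.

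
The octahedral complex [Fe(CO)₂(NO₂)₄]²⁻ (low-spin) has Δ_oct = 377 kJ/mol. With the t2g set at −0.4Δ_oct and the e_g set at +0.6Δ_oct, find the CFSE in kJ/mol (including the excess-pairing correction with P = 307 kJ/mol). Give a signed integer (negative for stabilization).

-291

Ligand charges: 2×(+0) from CO and 4×(-1) from NO₂⁻ sum to -4; with overall charge -2, Fe is +2.
Fe²⁺: group 8, so d-count = 8 − 2 = 6.
The d⁶ electrons fill as t2g^6 e_g^0.
The orbital stabilization is -2.4Δ_oct = -2.4 × 377 = -905 kJ/mol.
Relative to high-spin t2g^4 e_g^2 (1 paired), the low-spin configuration has 2 additional pairs, contributing +2 × 307 = +614 kJ/mol.
Combining: -905 + 614 = -291 kJ/mol.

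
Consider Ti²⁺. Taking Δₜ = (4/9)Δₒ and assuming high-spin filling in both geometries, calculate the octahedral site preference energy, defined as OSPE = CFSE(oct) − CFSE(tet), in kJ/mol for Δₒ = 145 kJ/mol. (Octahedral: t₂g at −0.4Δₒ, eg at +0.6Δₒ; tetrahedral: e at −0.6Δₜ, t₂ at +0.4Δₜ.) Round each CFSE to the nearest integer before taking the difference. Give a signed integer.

Ti is in group 4, so Ti²⁺ is d² (4 − 2 = 2).
Octahedral (high-spin): t₂g² eg⁰, CFSE = 2(−0.4) + 0(+0.6) = -0.8Δₒ = -0.8 × 145 = -116 kJ/mol.
In a tetrahedral site the filling is e² t₂⁰: CFSE(tet) = -1.2Δₜ = -1.2 × (4/9)(145) = -77 kJ/mol.
Subtracting, OSPE = -116 − (-77) = -39 kJ/mol.

-39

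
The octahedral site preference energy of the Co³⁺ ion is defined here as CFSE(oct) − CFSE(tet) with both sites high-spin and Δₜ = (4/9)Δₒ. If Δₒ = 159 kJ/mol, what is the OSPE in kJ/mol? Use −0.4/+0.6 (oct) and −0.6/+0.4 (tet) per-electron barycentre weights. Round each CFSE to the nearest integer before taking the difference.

-22

Co sits in group 9; removing 3 electrons leaves Co³⁺ with 9 − 3 = 6 d electrons.
Octahedral high-spin t₂g⁴ eg²: CFSE = -0.4 × 159 = -64 kJ/mol.
Tetrahedral: e³ t₂³, CFSE = 3(−0.6) + 3(+0.4) = -0.6Δₜ = -0.6 × (4/9) × 159 = -42 kJ/mol.
Subtracting, OSPE = -64 − (-42) = -22 kJ/mol.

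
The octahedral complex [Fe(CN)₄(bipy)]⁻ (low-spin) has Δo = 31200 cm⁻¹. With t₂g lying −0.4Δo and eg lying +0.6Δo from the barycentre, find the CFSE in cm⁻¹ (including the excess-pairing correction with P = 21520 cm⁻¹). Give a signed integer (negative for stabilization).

Ligand charges: 4×(-1) from CN⁻ and 1×(+0) from bipy sum to -4; with overall charge -1, Fe is +3.
Fe³⁺: group 8, so d-count = 8 − 3 = 5.
Configuration: t₂g⁵ eg⁰.
Orbital CFSE = 5(-0.4) + 0(0.6) = -2.0Δo = -2.0 × 31200 = -62400 cm⁻¹.
Relative to high-spin t₂g³ eg² (0 paired), the low-spin configuration has 2 additional pairs, contributing +2 × 21520 = +43040 cm⁻¹.
Net CFSE = -62400 + 43040 = -19360 cm⁻¹.

-19360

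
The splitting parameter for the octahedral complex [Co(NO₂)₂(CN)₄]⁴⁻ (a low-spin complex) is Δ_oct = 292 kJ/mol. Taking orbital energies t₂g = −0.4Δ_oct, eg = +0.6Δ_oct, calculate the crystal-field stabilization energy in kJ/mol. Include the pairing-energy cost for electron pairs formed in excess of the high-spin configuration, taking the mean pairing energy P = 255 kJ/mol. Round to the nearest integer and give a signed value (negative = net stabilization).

Ligand charges: 2×(-1) from NO₂⁻ and 4×(-1) from CN⁻ sum to -6; with overall charge -4, Co is +2.
Co sits in group 9; removing 2 electrons leaves Co²⁺ with 9 − 2 = 7 d electrons.
The d⁷ electrons fill as t₂g⁶ eg¹.
Orbital CFSE = 6(-0.4) + 1(0.6) = -1.8Δ_oct = -1.8 × 292 = -526 kJ/mol.
Pairing penalty: 3 pairs vs 2 in the high-spin reference → 1 extra × P = 255 kJ/mol.
Overall CFSE = -526 + 255 = -271 kJ/mol.

-271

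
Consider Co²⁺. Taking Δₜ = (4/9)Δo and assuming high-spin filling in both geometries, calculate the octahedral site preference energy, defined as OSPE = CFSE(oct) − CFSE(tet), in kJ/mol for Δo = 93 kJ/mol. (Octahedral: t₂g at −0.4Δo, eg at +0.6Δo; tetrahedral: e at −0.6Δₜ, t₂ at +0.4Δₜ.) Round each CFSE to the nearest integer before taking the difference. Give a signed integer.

-24

Co sits in group 9; removing 2 electrons leaves Co²⁺ with 9 − 2 = 7 d electrons.
Octahedral high-spin t2g^5 e_g^2: CFSE = -0.8 × 93 = -74 kJ/mol.
Tetrahedral: e^4 t2^3, CFSE = 4(−0.6) + 3(+0.4) = -1.2Δₜ = -1.2 × (4/9) × 93 = -50 kJ/mol.
OSPE = -74 − (-50) = -24 kJ/mol.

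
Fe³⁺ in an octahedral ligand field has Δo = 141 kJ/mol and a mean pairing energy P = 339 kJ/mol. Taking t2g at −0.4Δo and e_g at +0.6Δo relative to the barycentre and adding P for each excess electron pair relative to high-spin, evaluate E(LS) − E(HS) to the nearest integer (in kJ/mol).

396

Fe is in group 8, so Fe³⁺ is d⁵ (8 − 3 = 5).
High-spin: t2g^3 e_g^2, CFSE = 0.0Δo = 0 kJ/mol.
Low-spin t2g^5 e_g^0 gives -2.0Δo = -282 kJ/mol, but forming 2 extra pairs costs 2P = 678 kJ/mol, so E(LS) = -282 + 678 = 396 kJ/mol.
Thus E(LS) − E(HS) = 396 kJ/mol.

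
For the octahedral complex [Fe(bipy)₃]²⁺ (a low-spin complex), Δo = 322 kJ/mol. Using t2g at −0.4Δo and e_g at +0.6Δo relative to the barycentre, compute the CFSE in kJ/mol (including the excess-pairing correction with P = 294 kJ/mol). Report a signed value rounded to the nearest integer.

bipy is neutral, so the +2 overall charge sits on Fe: oxidation state +2.
Fe is in group 8, so Fe²⁺ is d⁶ (8 − 2 = 6).
The d⁶ electrons fill as t2g^6 e_g^0.
Orbital CFSE = 6(-0.4) + 0(0.6) = -2.4Δo = -2.4 × 322 = -773 kJ/mol.
High-spin d⁶ would be t2g^4 e_g^2 with 1 pair; low-spin has 3, so 2 excess pairs cost +2P = +588 kJ/mol.
Overall CFSE = -773 + 588 = -185 kJ/mol.

-185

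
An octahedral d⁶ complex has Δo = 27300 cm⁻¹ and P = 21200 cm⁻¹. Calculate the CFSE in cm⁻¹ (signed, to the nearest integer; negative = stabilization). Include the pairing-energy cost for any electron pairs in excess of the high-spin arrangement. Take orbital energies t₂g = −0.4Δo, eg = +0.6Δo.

Δo > P, so pairing is preferred: the ground state is low-spin.
Filling d⁶ accordingly: t₂g⁶ eg⁰.
Orbital CFSE = -2.4Δo = -2.4 × 27300 = -65520 cm⁻¹.
Excess pairs vs high-spin: 3 − 1 = 2; pairing cost = +42400 cm⁻¹.
Net CFSE = -65520 + 42400 = -23120 cm⁻¹.

-23120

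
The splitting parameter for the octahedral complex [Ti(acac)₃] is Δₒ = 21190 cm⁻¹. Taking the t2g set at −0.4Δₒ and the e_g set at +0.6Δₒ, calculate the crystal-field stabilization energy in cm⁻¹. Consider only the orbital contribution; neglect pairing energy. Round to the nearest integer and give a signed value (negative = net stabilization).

Each acac⁻ contributes -1; 3 × (-1) = -3. With overall charge +0, Ti is in the +3 oxidation state.
Ti sits in group 4; removing 3 electrons leaves Ti³⁺ with 4 − 3 = 1 d electrons.
For octahedral d¹ the high- and low-spin configurations coincide.
Configuration: t2g^1 e_g^0.
The orbital stabilization is -0.4Δₒ = -0.4 × 21190 = -8476 cm⁻¹.

-8476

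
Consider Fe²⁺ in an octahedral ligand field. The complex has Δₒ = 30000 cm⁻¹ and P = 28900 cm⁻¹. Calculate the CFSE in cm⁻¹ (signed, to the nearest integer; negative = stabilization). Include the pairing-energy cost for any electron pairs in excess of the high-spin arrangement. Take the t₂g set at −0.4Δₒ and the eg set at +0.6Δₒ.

-14200

Fe is in group 8, so Fe²⁺ is d⁶ (8 − 2 = 6).
With Δₒ > P the complex is low-spin.
Configuration: t₂g⁶ eg⁰.
Orbital CFSE = -2.4Δₒ = -2.4 × 30000 = -72000 cm⁻¹.
Excess pairs vs high-spin: 3 − 1 = 2; pairing cost = +57800 cm⁻¹.
Net CFSE = -72000 + 57800 = -14200 cm⁻¹.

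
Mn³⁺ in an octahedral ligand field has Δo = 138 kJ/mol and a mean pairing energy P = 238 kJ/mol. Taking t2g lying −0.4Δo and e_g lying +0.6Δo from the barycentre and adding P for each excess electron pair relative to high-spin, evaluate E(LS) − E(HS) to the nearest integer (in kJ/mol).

100

Mn is in group 7, so Mn³⁺ is d⁴ (7 − 3 = 4).
In the high-spin limit (t2g^3 e_g^1) the orbital term is -0.6Δo = -83 kJ/mol, with no excess pairing.
Low-spin t2g^4 e_g^0 gives -1.6Δo = -221 kJ/mol, but forming 1 extra pair costs 1P = 238 kJ/mol, so E(LS) = -221 + 238 = 17 kJ/mol.
E(LS) − E(HS) = 17 − (-83) = 100 kJ/mol.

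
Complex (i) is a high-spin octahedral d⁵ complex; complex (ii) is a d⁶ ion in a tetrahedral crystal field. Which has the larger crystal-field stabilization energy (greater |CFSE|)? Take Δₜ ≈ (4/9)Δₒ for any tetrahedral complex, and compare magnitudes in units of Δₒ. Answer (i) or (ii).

(i): t₂g³ eg², CFSE = 0.0Δₒ.
(ii): Tetrahedral fields are weak (Δₜ ≈ 4/9 Δₒ), so electrons fill high-spin; e^3 t2^3, CFSE = -0.6Δₜ ≈ -0.27Δₒ.
So (ii) has the larger |CFSE|.

(ii)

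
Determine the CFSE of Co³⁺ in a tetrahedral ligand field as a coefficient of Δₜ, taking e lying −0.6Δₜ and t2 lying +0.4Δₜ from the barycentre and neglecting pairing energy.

Co³⁺: group 9, so d-count = 9 − 3 = 6.
Tetrahedral fields are weak (Δₜ ≈ 4/9 Δₒ), so electrons fill high-spin.
Configuration: e^3 t2^3.
CFSE = 3(-0.6Δₜ) + 3(0.4Δₜ) = -1.8Δₜ + 1.2Δₜ = -0.6Δₜ.

-0.6 Δₜ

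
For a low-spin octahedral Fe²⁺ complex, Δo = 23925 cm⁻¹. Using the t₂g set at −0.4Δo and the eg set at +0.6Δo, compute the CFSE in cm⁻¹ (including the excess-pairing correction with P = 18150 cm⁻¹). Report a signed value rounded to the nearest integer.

-21120

Fe²⁺: group 8, so d-count = 8 − 2 = 6.
Configuration: t₂g⁶ eg⁰.
The orbital stabilization is -2.4Δo = -2.4 × 23925 = -57420 cm⁻¹.
Relative to high-spin t₂g⁴ eg² (1 paired), the low-spin configuration has 2 additional pairs, contributing +2 × 18150 = +36300 cm⁻¹.
Combining: -57420 + 36300 = -21120 cm⁻¹.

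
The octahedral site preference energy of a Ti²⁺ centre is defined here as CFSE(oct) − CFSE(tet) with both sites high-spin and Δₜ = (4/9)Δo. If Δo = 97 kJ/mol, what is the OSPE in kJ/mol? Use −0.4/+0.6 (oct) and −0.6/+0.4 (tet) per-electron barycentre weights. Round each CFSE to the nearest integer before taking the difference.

-26

Ti is in group 4, so Ti²⁺ is d² (4 − 2 = 2).
Octahedral high-spin t2g^2 e_g^0: CFSE = -0.8 × 97 = -78 kJ/mol.
In a tetrahedral site the filling is e^2 t2^0: CFSE(tet) = -1.2Δₜ = -1.2 × (4/9)(97) = -52 kJ/mol.
OSPE = -78 − (-52) = -26 kJ/mol.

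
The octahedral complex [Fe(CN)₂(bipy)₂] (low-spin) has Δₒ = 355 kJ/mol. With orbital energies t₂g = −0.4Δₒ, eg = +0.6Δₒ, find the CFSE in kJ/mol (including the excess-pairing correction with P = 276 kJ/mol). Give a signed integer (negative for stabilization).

-300

Ligand charges: 2×(-1) from CN⁻ and 2×(+0) from bipy sum to -2; with overall charge +0, Fe is +2.
Fe is in group 8, so Fe²⁺ is d⁶ (8 − 2 = 6).
Electron filling gives t₂g⁶ eg⁰.
CFSE(orbital) = 6×(-0.4Δₒ) + 0×(0.6Δₒ) = -2.4Δₒ; with Δₒ = 355 kJ/mol that is -852 kJ/mol.
High-spin d⁶ would be t₂g⁴ eg² with 1 pair; low-spin has 3, so 2 excess pairs cost +2P = +552 kJ/mol.
Combining: -852 + 552 = -300 kJ/mol.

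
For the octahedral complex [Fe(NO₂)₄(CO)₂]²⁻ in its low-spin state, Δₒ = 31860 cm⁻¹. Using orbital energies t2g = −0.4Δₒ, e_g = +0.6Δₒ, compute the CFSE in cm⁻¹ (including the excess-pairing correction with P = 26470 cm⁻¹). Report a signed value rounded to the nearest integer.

Ligand charges: 4×(-1) from NO₂⁻ and 2×(+0) from CO sum to -4; with overall charge -2, Fe is +2.
Fe sits in group 8; removing 2 electrons leaves Fe²⁺ with 8 − 2 = 6 d electrons.
Electron filling gives t2g^6 e_g^0.
The orbital stabilization is -2.4Δₒ = -2.4 × 31860 = -76464 cm⁻¹.
Relative to high-spin t2g^4 e_g^2 (1 paired), the low-spin configuration has 2 additional pairs, contributing +2 × 26470 = +52940 cm⁻¹.
Overall CFSE = -76464 + 52940 = -23524 cm⁻¹.

-23524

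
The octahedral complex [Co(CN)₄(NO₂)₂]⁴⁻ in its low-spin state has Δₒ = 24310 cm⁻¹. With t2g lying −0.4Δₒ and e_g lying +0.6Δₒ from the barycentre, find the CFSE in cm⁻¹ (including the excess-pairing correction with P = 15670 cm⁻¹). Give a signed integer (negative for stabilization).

Ligand charges: 4×(-1) from CN⁻ and 2×(-1) from NO₂⁻ sum to -6; with overall charge -4, Co is +2.
Co²⁺: group 9, so d-count = 9 − 2 = 7.
Configuration: t2g^6 e_g^1.
Orbital CFSE = 6(-0.4) + 1(0.6) = -1.8Δₒ = -1.8 × 24310 = -43758 cm⁻¹.
High-spin d⁷ would be t2g^5 e_g^2 with 2 pairs; low-spin has 3, so 1 excess pair costs +1P = +15670 cm⁻¹.
Net CFSE = -43758 + 15670 = -28088 cm⁻¹.

-28088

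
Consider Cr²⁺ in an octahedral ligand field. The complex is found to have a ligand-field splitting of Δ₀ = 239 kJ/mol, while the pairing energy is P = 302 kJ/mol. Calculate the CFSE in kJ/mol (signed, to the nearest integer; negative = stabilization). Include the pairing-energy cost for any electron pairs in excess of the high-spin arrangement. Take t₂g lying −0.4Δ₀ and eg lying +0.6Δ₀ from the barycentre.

-143

Cr²⁺: group 6, so d-count = 6 − 2 = 4.
Since Δ₀ = 239 kJ/mol < P = 302 kJ/mol, the complex adopts the high-spin configuration.
Configuration: t₂g³ eg¹.
Orbital CFSE = -0.6Δ₀ = -0.6 × 239 = -143 kJ/mol.
High-spin has no excess pairs, so no pairing correction applies.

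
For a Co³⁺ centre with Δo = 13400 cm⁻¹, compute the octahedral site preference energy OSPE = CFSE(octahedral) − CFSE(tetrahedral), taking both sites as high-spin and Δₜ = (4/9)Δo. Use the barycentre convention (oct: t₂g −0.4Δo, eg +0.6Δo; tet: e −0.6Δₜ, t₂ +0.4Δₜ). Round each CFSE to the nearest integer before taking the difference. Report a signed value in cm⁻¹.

Co³⁺: group 9, so d-count = 9 − 3 = 6.
Octahedral (high-spin): t₂g⁴ eg², CFSE = 4(−0.4) + 2(+0.6) = -0.4Δo = -0.4 × 13400 = -5360 cm⁻¹.
Tetrahedral: e³ t₂³, CFSE = 3(−0.6) + 3(+0.4) = -0.6Δₜ = -0.6 × (4/9) × 13400 = -3573 cm⁻¹.
OSPE = -5360 − (-3573) = -1787 cm⁻¹.

-1787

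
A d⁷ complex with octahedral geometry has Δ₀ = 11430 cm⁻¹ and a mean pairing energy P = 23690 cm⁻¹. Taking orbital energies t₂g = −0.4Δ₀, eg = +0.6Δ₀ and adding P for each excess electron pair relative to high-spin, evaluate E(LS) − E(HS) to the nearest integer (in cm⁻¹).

In the high-spin limit (t₂g⁵ eg²) the orbital term is -0.8Δ₀ = -9144 cm⁻¹, with no excess pairing.
Low-spin: t₂g⁶ eg¹, orbital CFSE = -1.8Δ₀ = -20574 cm⁻¹; plus 1 excess pair × P = +23690 cm⁻¹; total 3116 cm⁻¹.
The difference is 3116 − (-9144) = 12260 cm⁻¹, so high-spin lies lower.

12260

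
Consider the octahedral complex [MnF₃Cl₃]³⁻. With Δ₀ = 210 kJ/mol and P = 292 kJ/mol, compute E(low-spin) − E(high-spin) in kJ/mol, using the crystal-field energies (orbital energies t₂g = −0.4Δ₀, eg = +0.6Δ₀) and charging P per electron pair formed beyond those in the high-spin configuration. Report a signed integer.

82

Ligand charges: 3×(-1) from F⁻ and 3×(-1) from Cl⁻ sum to -6; with overall charge -3, Mn is +3.
Mn sits in group 7; removing 3 electrons leaves Mn³⁺ with 7 − 3 = 4 d electrons.
In the high-spin limit (t₂g³ eg¹) the orbital term is -0.6Δ₀ = -126 kJ/mol, with no excess pairing.
Low-spin: t₂g⁴ eg⁰, orbital CFSE = -1.6Δ₀ = -336 kJ/mol; plus 1 excess pair × P = +292 kJ/mol; total -44 kJ/mol.
E(LS) − E(HS) = -44 − (-126) = 82 kJ/mol.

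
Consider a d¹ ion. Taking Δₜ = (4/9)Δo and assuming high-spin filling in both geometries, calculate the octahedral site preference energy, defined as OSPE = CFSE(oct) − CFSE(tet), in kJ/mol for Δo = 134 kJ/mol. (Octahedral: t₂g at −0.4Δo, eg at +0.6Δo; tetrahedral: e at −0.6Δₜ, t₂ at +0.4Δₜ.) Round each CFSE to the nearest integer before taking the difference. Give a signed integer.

-18

In an octahedral site d¹ (HS) is t2g^1 e_g^0, giving CFSE(oct) = -0.4Δo = -54 kJ/mol.
In a tetrahedral site the filling is e^1 t2^0: CFSE(tet) = -0.6Δₜ = -0.6 × (4/9)(134) = -36 kJ/mol.
OSPE = -54 − (-36) = -18 kJ/mol.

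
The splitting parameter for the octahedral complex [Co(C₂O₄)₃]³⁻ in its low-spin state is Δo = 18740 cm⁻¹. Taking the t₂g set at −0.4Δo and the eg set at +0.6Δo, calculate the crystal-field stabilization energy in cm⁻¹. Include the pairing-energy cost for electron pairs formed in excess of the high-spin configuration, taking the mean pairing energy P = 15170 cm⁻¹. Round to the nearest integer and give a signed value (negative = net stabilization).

-14636

Each C₂O₄²⁻ contributes -2; 3 × (-2) = -6. With overall charge -3, Co is in the +3 oxidation state.
Co sits in group 9; removing 3 electrons leaves Co³⁺ with 9 − 3 = 6 d electrons.
The d⁶ electrons fill as t₂g⁶ eg⁰.
CFSE(orbital) = 6×(-0.4Δo) + 0×(0.6Δo) = -2.4Δo; with Δo = 18740 cm⁻¹ that is -44976 cm⁻¹.
Relative to high-spin t₂g⁴ eg² (1 paired), the low-spin configuration has 2 additional pairs, contributing +2 × 15170 = +30340 cm⁻¹.
Combining: -44976 + 30340 = -14636 cm⁻¹.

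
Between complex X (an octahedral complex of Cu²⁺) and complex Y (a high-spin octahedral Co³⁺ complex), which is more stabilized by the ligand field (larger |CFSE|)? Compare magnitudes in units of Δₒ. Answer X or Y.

X

X: Group 11 minus oxidation state +2 gives a d⁹ configuration for Cu²⁺; t₂g⁶ eg³, CFSE = -0.6Δₒ.
Y: Group 9 minus oxidation state +3 gives a d⁶ configuration for Co³⁺; t2g^4 e_g^2, CFSE = -0.4Δₒ.
So X has the larger |CFSE|.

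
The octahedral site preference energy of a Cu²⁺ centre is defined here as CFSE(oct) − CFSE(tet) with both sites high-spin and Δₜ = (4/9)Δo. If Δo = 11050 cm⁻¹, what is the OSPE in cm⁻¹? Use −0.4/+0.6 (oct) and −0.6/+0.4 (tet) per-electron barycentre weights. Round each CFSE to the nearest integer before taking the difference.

Cu is in group 11, so Cu²⁺ is d⁹ (11 − 2 = 9).
In an octahedral site d⁹ (HS) is t₂g⁶ eg³, giving CFSE(oct) = -0.6Δo = -6630 cm⁻¹.
Tetrahedral e⁴ t₂⁵ gives -0.4Δₜ = -0.4 × (4/9) × 11050 = -1964 cm⁻¹.
Subtracting, OSPE = -6630 − (-1964) = -4666 cm⁻¹.

-4666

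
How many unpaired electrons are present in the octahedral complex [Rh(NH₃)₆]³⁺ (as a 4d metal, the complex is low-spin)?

NH₃ is neutral, so the +3 overall charge sits on Rh: oxidation state +3.
Rh is in group 9, so Rh³⁺ is d⁶ (9 − 3 = 6).
Configuration: t₂g⁶ eg⁰, giving 0 unpaired electrons.

0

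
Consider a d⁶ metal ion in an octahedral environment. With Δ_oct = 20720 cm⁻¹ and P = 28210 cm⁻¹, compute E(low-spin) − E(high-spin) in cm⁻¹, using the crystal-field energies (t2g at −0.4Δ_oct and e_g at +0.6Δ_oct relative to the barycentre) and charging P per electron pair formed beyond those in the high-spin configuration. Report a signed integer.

14980

High-spin d⁶ fills as t2g^4 e_g^2 with CFSE 4(−0.4) + 2(+0.6) = -0.4Δ_oct = -8288 cm⁻¹.
Low-spin: t2g^6 e_g^0, orbital CFSE = -2.4Δ_oct = -49728 cm⁻¹; plus 2 excess pairs × P = +56420 cm⁻¹; total 6692 cm⁻¹.
The difference is 6692 − (-8288) = 14980 cm⁻¹, so high-spin lies lower.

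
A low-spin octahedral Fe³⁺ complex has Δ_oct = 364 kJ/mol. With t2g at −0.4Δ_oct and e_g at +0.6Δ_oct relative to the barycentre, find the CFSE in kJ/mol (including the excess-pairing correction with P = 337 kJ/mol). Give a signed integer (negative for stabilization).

-54

Group 8 minus oxidation state +3 gives a d⁵ configuration for Fe³⁺.
Electron filling gives t2g^5 e_g^0.
The orbital stabilization is -2.0Δ_oct = -2.0 × 364 = -728 kJ/mol.
Pairing penalty: 2 pairs vs 0 in the high-spin reference → 2 extra × P = 674 kJ/mol.
Net CFSE = -728 + 674 = -54 kJ/mol.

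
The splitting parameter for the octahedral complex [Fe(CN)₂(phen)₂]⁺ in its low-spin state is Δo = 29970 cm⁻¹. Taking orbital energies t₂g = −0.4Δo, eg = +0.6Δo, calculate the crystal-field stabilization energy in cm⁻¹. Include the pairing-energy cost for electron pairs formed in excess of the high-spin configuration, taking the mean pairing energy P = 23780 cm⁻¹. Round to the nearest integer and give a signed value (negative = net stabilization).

-12380

Ligand charges: 2×(-1) from CN⁻ and 2×(+0) from phen sum to -2; with overall charge +1, Fe is +3.
Fe is in group 8, so Fe³⁺ is d⁵ (8 − 3 = 5).
Electron filling gives t₂g⁵ eg⁰.
Orbital CFSE = 5(-0.4) + 0(0.6) = -2.0Δo = -2.0 × 29970 = -59940 cm⁻¹.
Relative to high-spin t₂g³ eg² (0 paired), the low-spin configuration has 2 additional pairs, contributing +2 × 23780 = +47560 cm⁻¹.
Net CFSE = -59940 + 47560 = -12380 cm⁻¹.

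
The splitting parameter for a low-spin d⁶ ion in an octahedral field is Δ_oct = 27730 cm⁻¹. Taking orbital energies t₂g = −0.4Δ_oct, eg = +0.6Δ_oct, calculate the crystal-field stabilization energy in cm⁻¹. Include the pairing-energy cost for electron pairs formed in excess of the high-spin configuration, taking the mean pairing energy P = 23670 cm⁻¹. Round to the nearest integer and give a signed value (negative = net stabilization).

Electron filling gives t₂g⁶ eg⁰.
The orbital stabilization is -2.4Δ_oct = -2.4 × 27730 = -66552 cm⁻¹.
Pairing penalty: 3 pairs vs 1 in the high-spin reference → 2 extra × P = 47340 cm⁻¹.
Combining: -66552 + 47340 = -19212 cm⁻¹.

-19212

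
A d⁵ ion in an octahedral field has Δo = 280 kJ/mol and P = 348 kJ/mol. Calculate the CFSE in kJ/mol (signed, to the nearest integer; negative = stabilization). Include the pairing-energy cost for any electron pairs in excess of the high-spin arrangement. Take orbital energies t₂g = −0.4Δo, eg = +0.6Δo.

0

Here Δo < P (280 < 348), so the high-spin state is favoured.
Configuration: t₂g³ eg².
Orbital CFSE = 0.0Δo = 0.0 × 280 = 0 kJ/mol.
High-spin has no excess pairs, so no pairing correction applies.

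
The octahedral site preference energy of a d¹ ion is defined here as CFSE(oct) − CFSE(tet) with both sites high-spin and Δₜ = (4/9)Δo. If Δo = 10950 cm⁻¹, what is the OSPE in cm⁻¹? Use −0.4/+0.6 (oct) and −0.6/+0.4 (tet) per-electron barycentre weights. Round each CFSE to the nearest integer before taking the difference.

-1460

Octahedral high-spin t₂g¹ eg⁰: CFSE = -0.4 × 10950 = -4380 cm⁻¹.
In a tetrahedral site the filling is e¹ t₂⁰: CFSE(tet) = -0.6Δₜ = -0.6 × (4/9)(10950) = -2920 cm⁻¹.
Subtracting, OSPE = -4380 − (-2920) = -1460 cm⁻¹.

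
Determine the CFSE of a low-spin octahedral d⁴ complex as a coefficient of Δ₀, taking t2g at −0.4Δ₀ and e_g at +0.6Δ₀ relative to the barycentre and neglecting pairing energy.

Configuration: t2g^4 e_g^0.
CFSE = 4(-0.4Δ₀) + 0(0.6Δ₀) = -1.6Δ₀ + 0.0Δ₀ = -1.6Δ₀.

-1.6 Δ₀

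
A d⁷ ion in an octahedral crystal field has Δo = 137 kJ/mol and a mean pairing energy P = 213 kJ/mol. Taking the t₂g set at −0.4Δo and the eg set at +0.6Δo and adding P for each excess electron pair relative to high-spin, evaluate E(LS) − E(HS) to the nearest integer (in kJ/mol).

76

In the high-spin limit (t₂g⁵ eg²) the orbital term is -0.8Δo = -110 kJ/mol, with no excess pairing.
Low-spin: t₂g⁶ eg¹, orbital CFSE = -1.8Δo = -247 kJ/mol; plus 1 excess pair × P = +213 kJ/mol; total -34 kJ/mol.
Thus E(LS) − E(HS) = 76 kJ/mol.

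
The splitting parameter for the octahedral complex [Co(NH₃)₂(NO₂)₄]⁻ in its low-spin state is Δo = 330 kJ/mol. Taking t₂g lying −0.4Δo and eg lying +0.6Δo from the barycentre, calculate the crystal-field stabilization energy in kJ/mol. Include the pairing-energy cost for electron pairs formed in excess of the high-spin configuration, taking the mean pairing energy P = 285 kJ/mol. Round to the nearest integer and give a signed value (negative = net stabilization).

Ligand charges: 2×(+0) from NH₃ and 4×(-1) from NO₂⁻ sum to -4; with overall charge -1, Co is +3.
Group 9 minus oxidation state +3 gives a d⁶ configuration for Co³⁺.
Electron filling gives t₂g⁶ eg⁰.
The orbital stabilization is -2.4Δo = -2.4 × 330 = -792 kJ/mol.
Relative to high-spin t₂g⁴ eg² (1 paired), the low-spin configuration has 2 additional pairs, contributing +2 × 285 = +570 kJ/mol.
Overall CFSE = -792 + 570 = -222 kJ/mol.

-222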